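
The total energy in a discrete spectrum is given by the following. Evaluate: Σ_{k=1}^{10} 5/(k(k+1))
Partial fractions: 5/(k(k+1))=5/k - 5/(k+1)
Telescoping sum: 5(1-1/11)=5·10/11

Answer: 50/11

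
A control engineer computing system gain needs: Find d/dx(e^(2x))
Chain rule: d/dx[e^u]=e^u · u' where u=2x
u'=2

Answer: 2·e^(2x)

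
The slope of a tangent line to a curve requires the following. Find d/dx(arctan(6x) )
d/dx[arctan(u)] = u'/(1 + u²), u = 6x, u' = 6

Answer: 6/(1 + 36x²)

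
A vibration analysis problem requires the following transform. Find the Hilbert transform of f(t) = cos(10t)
The Hilbert transform shifts each frequency component by -pi/2.
H{cos(wt)}=sin(wt)
With w=10: H{cos(10t)}=sin(10t)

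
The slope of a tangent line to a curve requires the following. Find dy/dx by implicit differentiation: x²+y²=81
Differentiate both sides: 2x + 2y·(dy/dx)=0
Solve: dy/dx=-2x/(2y)=-x/y

Answer: dy/dx=-x/y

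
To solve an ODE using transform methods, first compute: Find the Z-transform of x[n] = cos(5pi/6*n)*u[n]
Z{cos(w0 * n) * u[n]}=z(z - cos(w0))/(z^2 - 2z * cos(w0) + 1)
With w0=5pi/6: X(z)=z(z - cos(5pi/6))/(z^2 - 2z * cos(5pi/6) + 1)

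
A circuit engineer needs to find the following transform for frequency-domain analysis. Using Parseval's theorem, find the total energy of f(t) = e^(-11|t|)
Parseval's theorem: E = integral |f(t)|^2 dt = (1/2pi) integral |F(omega)|^2 domega
E = integral_{-inf}^{inf} e^(-22|t|) dt = 2*integral_0^inf e^(-22t) dt = 2/(2*11) = 1/11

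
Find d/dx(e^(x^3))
Chain rule: d/dx[e^u] = e^u · u' where u = x^3
u' = 3x^2

Answer: 3x^2·e^(x^3)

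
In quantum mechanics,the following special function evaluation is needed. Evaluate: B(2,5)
B(x,y)=Γ(x)Γ(y)/Γ(x+y)=(x-1)!(y-1)!/(x+y-1)!
B(2,5)=1!·4!/6!=1/30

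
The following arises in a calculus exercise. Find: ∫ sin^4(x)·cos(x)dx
Let u = sin(x), du = cos(x) dx
∫ u^4 du = u^5/5 + C

Answer: sin^5(x)/5 + C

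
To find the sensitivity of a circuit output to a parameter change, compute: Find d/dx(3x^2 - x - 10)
Power rule: d/dx(ax^n)=n·a·x^(n-1)
Term by term: 6·x - 1

Answer: 6x - 1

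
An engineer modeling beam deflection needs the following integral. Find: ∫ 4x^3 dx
Using power rule: ∫ 4x^3 dx=4/4 x^4 + C=x^4 + C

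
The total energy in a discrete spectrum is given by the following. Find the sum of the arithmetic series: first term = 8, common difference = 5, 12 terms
Last term: a_n = 8+(12-1)·5 = 63
Sum = n(a_1+a_n)/2 = 12(8+63)/2 = 426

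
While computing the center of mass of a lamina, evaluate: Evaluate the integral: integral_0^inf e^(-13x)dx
integral_0^inf e^(-13x) dx = [-1/13 * e^(-13x)]_0^inf
= 0 - (-1/13) = 1/13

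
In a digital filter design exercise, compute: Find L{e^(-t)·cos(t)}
First shifting: L{e^(at)f(t)} = F(s-a)
L{cos(t)} = s/(s² + 1)
Shift: (s + 1)/((s + 1)² + 1)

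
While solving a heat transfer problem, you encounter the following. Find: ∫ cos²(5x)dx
Using identity cos²(u)=(1 + cos(2u))/2:
∫ (1 + cos(10x))/2 dx=x/2 + sin(10x)/20 + C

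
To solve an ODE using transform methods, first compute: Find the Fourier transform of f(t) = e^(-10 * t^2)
The Fourier transform of a Gaussian e^(-a*t^2) is sqrt(pi/a)*e^(-omega^2/(4a)).
With a=10: F(omega)=sqrt(pi/10)*e^(-omega^2/40)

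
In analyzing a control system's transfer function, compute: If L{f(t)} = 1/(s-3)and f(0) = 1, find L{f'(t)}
L{f'(t)} = s·F(s) - f(0) = s/(s-3) - 1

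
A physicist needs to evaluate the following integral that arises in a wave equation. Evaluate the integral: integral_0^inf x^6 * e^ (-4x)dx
This is a Gamma integral. Substitute u=4x (du=4 dx):
integral_0^inf x^6*e^(-4x) dx=(1/4^7) integral_0^inf u^6*e^(-u) du
=Gamma(7)/4^7=6!/4^7=720/16384

Answer: 45/1024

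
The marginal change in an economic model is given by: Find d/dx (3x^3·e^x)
Product rule: (fg)' = f'g + fg'
f = 3x^3, f' = 9x^2
g = e^x, g' = e^x

Answer: 9x^2·e^x + 3x^3·e^x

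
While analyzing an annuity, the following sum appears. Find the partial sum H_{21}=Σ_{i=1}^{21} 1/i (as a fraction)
H_21 = 1+1/2+1/3+...+1/21
= 18858053/5173168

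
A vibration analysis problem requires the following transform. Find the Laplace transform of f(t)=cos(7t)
L{cos(wt)}=s/(s²+w²)
L{cos(7t)}=s/(s²+49)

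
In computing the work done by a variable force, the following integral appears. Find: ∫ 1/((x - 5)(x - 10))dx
Partial fractions: 1/((x-5)(x-10)) = A/(x-5) + B/(x-10)
A = -1/5, B = 1/5
∫ [-1/5· 1/(x-5) + 1/5· 1/(x-10)] dx
= (1/5)[ln|x-10| - ln|x-5|] + C

Answer: (1/5)·ln|(x-10)/(x-5)| + C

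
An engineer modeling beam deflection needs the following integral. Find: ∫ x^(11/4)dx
Power rule: ∫ x^(11/4) dx = x^(15/4)/(15/4) + C

Answer: (4/15)·x^(15/4) + C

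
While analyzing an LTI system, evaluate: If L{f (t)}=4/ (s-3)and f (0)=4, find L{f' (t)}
L{f'(t)}=s·F(s) - f(0)=4s/(s-3)-4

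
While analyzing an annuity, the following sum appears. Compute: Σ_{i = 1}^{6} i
Using formula: Σ i^1 = n(n+1)/2 = 6·7/2 = 21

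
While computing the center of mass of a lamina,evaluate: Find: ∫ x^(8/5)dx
Power rule: ∫ x^(8/5) dx = x^(13/5)/(13/5) + C

Answer: (5/13)·x^(13/5) + C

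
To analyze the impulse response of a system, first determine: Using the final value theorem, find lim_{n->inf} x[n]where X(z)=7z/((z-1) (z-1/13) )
Final value theorem: lim x[n]=lim_{z->1} (z-1)*X(z)
(z-1)*X(z)=7z/(z-1/13)
As z->1: 7/(1-1/13)=7/(12/13)=91/12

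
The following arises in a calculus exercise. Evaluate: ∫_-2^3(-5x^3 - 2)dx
Step 1: Find antiderivative F(x)=(-5/4)x^4 - 2x
Step 2: F(3) - F(-2)=-429/4 - (-16)=-365/4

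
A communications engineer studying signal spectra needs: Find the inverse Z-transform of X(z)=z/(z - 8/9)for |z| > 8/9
Standard pair: z/(z-a) <-> a^n * u[n] for causal signals
With a = 8/9: x[n] = (8/9)^n * u[n]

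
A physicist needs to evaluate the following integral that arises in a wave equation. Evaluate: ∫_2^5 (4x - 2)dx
Step 1: Find antiderivative F(x)=2x^2-2x
Step 2: F(5) - F(2)=40 - (4)=36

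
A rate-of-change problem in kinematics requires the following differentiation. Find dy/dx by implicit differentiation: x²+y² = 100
Differentiate both sides: 2x+2y·(dy/dx)=0
Solve: dy/dx=-2x/(2y)=-x/y

Answer: dy/dx=-x/y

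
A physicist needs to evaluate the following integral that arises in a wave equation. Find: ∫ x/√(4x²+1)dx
Let u = 4x²+1, du = 8x dx
∫ (1/8)·u^(-1/2) du = √u/4+C

Answer: √(4x²+1)/4+C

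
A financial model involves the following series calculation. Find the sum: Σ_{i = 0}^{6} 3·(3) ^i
Geometric series: S = a(1 - r^n)/(1 - r)
a = 3, r = 3, n = 7
S = 3(1 - 2187)/-2 = 3279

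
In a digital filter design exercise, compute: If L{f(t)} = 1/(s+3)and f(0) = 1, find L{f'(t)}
L{f'(t)} = s·F(s) - f(0) = s/(s + 3) - 1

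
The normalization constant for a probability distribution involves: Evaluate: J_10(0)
J_n(0)=0 for all n > 0 (Bessel function of first kind)
J_10(0)=0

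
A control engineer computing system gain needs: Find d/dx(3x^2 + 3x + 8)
Power rule: d/dx(ax^n) = n·a·x^(n-1)
Term by term: 6·x+3

Answer: 6x+3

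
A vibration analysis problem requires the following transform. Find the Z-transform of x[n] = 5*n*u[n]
Z{n*u[n]} = z/(z-1)^2
By linearity: Z{5*n*u[n]} = 5z/(z-1)^2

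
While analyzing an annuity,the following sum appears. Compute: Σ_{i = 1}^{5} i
Using formula: Σ i^1 = n(n + 1)/2 = 5·6/2 = 15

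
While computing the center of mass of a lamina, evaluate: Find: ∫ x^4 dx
Using power rule: ∫ x^4 dx = 1/5 x^5 + C = (1/5)x^5 + C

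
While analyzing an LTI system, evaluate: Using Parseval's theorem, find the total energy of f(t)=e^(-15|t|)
Parseval's theorem: E=integral |f(t)|^2 dt=(1/2pi) integral |F(omega)|^2 domega
E=integral_{-inf}^{inf} e^(-30|t|) dt=2 * integral_0^inf e^(-30t) dt=2/(2 * 15)=1/15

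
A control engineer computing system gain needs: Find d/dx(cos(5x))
Chain rule: d/dx[cos(u)]=-sin(u)·u' where u=5x
u'=5

Answer: -5·sin(5x)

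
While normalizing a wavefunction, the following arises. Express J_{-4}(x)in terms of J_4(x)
For integer n: J_{-n}(x) = (-1)^n J_n(x)
With n = 4: J_{-4}(x) = (-1)^4 J_4(x) = J_4(x)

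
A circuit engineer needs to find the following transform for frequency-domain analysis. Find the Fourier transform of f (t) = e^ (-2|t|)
Using the standard pair: F{e^(-a|t|)} = 2a/(a^2 + omega^2)
With a = 2: F(omega) = 4/(4 + omega^2)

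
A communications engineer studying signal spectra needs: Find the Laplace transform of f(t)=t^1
L{t^n} = n!/s^(n+1)
L{t^1} = 1!/s^2 = 1/s^2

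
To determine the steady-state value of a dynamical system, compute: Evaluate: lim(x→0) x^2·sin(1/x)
Squeeze theorem: -|x^2| ≤ x^2·sin(1/x) ≤ |x^2|
Since x^2 → 0 as x → 0, by squeeze theorem the limit is 0

Answer: 0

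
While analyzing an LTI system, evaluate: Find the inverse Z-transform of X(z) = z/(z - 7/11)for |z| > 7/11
Standard pair: z/(z-a) <-> a^n*u[n] for causal signals
With a=7/11: x[n]=(7/11)^n*u[n]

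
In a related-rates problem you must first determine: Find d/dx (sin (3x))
Chain rule: d/dx[sin(u)] = cos(u)·u' where u = 3x
u' = 3

Answer: 3·cos(3x)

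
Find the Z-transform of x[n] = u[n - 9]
Using the time-shift property: Z{u[n-9]}=z^(-9)*z/(z-1)
=z^(-8)/(z-1)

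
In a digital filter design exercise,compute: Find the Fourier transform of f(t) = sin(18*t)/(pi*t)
sin(W * t)/(pi * t)=(W/pi) * sinc(W * t/pi) is the impulse response of the ideal low-pass filter with cutoff W (here W=18).
Its Fourier transform is a rectangular function:
F(omega)=1 for |omega| < 18, 0 otherwise

Answer: rect(omega/36) [i.e., 1 for |omega| < 18, 0 otherwise]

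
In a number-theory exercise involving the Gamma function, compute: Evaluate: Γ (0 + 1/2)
Γ(1/2)=√π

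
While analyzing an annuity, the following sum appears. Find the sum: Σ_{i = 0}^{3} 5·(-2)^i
Geometric series: S = a(1 - r^n)/(1 - r)
a = 5, r = -2, n = 4
S = 5(1 - 16)/3 = -25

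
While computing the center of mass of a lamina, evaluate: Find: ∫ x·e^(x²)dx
Let u = x², du = 2x dx
∫ (1/2)e^u du = e^u/2+C

Answer: e^(x²)/2+C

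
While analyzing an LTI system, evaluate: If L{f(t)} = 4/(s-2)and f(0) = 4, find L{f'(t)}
L{f'(t)}=s·F(s) - f(0)=4s/(s-2) - 4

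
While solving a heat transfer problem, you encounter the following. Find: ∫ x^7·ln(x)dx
By parts: u=ln(x), dv=x^7 dx
du=1/x dx, v=x^8/8
=x^8·ln(x)/8 - ∫ x^7/8 dx
=x^8·ln(x)/8 - x^8/64 + C

Answer: x^8(ln(x)/8 - 1/64) + C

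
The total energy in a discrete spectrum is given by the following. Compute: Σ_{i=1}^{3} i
Using formula: Σ i^1=n(n+1)/2=3·4/2=6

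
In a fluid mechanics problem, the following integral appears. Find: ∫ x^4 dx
Using power rule: ∫ x^4 dx = 1/5 x^5 + C = (1/5)x^5 + C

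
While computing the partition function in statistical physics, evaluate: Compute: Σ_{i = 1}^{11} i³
Using formula: Σ i^3=[n(n + 1)/2]²=[11·12/2]²=4356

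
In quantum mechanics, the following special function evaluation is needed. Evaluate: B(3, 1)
B(x,y)=Γ(x)Γ(y)/Γ(x + y)=(x-1)!(y-1)!/(x + y-1)!
B(3,1)=2!·0!/3!=1/3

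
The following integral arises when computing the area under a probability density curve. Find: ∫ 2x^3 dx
Using power rule: ∫ 2x^3 dx=2/4 x^4+C=(1/2)x^4+C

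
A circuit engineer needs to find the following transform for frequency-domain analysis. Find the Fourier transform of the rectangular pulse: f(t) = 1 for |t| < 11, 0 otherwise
F(omega) = integral from -11 to 11 of e^(-j * omega * t) dt
= 2 * sin(11 * omega)/omega = 22 * sinc(11 * omega/pi)

Answer: 2 * sin(11 * omega)/omega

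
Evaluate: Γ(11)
Γ(n) = (n-1)! for positive integers
Γ(11) = 10! = 3628800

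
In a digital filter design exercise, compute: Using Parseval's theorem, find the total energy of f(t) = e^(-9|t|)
Parseval's theorem: E = integral |f(t)|^2 dt = (1/2pi) integral |F(omega)|^2 domega
E = integral_{-inf}^{inf} e^(-18|t|) dt = 2*integral_0^inf e^(-18t) dt = 2/(2*9) = 1/9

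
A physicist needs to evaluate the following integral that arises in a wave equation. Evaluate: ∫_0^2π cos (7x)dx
Antiderivative: sin(7x)/7
Evaluate at bounds: [sin(7·2π)/7] - [sin(7·0)/7]
=((0) - (0))/7=0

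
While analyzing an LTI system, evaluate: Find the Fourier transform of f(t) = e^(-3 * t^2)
The Fourier transform of a Gaussian e^(-a*t^2) is sqrt(pi/a)*e^(-omega^2/(4a)).
With a=3: F(omega)=sqrt(pi/3)*e^(-omega^2/12)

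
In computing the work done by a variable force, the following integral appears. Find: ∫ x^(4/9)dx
Power rule: ∫ x^(4/9) dx=x^(13/9)/(13/9) + C

Answer: (9/13)·x^(13/9) + C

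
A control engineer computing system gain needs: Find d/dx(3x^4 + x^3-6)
Power rule: d/dx(ax^n)=n·a·x^(n-1)
Term by term: 12·x^3+3·x^2

Answer: 12x^3+3x^2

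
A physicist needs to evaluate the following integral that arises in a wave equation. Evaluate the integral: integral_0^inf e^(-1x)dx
integral_0^inf e^(-1x) dx=[-1/1 * e^(-1x)]_0^inf
=0 - (-1/1)=1/1

Answer: 1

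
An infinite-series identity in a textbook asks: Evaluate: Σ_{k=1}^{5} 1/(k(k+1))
Partial fractions: 1/(k(k + 1)) = 1/k - 1/(k + 1)
Telescoping sum: 1(1 - 1/6) = 1·5/6

Answer: 5/6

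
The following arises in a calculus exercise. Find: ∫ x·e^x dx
Integration by parts: u=x, dv=e^x dx
du=dx, v=e^x
=x·e^x - ∫ e^x dx
=x·e^x - e^x+C

Answer: e^x(x - 1)+C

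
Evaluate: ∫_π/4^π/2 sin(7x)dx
Antiderivative: -cos(7x)/7
Evaluate at bounds: [-cos(7·π/2)/7] - [-cos(7·π/4)/7]
= (-(0)+(√2/2))/7 = √2/14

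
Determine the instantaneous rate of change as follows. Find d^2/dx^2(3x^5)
Apply power rule 2 times:
d^1: 15x^4
d^2: 60x^3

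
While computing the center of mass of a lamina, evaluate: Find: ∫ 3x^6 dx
Using power rule: ∫ 3x^6 dx = 3/7 x^7+C = (3/7)x^7+C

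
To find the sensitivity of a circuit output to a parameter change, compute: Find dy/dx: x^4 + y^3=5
Differentiate: 4x^3 + 3y^2·(dy/dx)=0
dy/dx=-4x^3/(3y^2)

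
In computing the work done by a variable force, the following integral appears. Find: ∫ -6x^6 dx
Using power rule: ∫ -6x^6 dx=-6/7 x^7 + C=(-6/7)x^7 + C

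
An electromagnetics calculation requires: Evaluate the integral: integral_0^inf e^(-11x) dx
integral_0^inf e^(-11x) dx = [-1/11 * e^(-11x)]_0^inf
= 0 - (-1/11) = 1/11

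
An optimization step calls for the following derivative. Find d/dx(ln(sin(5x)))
Chain rule: d/dx[ln(u)]=u'/u where u=sin(5x)
u'=5cos(5x)

Answer: (5cos(5x))/(sin(5x))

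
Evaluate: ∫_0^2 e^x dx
Antiderivative: e^x
Evaluate: (e^2 - 1)

Answer: e^2 - 1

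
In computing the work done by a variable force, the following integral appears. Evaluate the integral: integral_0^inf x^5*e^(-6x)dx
This is a Gamma integral. Substitute u=6x (du=6 dx):
integral_0^inf x^5*e^(-6x) dx=(1/6^6) integral_0^inf u^5*e^(-u) du
=Gamma(6)/6^6=5!/6^6=120/46656

Answer: 5/1944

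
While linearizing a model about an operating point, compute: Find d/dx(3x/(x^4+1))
Quotient rule: (f/g)'=(f'g - fg')/g²
f=3x, f'=3
g=x^4 + 1, g'=4x^3

Answer: (3·(x^4 + 1) - 12x^4)/(x^4 + 1)²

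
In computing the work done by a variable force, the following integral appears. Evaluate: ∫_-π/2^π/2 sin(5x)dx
Antiderivative: -cos(5x)/5
Evaluate at bounds: [-cos(5·π/2)/5] - [-cos(5·-π/2)/5]
= (-(0) + (0))/5 = 0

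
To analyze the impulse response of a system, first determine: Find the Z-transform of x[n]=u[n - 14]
Using the time-shift property: Z{u[n-14]} = z^(-14)*z/(z-1)
= z^(-13)/(z-1)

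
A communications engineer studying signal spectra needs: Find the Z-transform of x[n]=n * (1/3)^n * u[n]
Using the property Z{n * a^n * u[n]}=az/(z-a)^2
With a=1/3: X(z)=(1/3)z/(z - 1/3)^2, |z| > 1/3

Answer: (1/3)z/(z - 1/3)^2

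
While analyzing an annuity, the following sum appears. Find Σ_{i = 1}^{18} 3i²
= 3·n(n+1)(2n+1)/6 = 3·18·19·37/6 = 6327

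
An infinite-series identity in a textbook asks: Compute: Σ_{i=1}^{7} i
Using formula: Σ i^1=n(n + 1)/2=7·8/2=28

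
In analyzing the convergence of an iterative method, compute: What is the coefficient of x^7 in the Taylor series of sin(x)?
sin(x)=Σ (-1)^k x^(2k+1)/(2k+1)!
For x^7: (-1)^3/7!=-1/5040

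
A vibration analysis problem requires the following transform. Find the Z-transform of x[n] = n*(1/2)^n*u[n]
Using the property Z{n*a^n*u[n]}=az/(z-a)^2
With a=1/2: X(z)=(1/2)z/(z - 1/2)^2, |z| > 1/2

Answer: (1/2)z/(z - 1/2)^2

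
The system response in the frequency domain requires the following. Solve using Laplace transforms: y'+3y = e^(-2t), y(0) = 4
Take L: sY - 4+3Y = 1/(s+2)
Y(s+3) = 1/(s+2)+4
Y = 1/((s+2)(s+3))+4/(s+3)
Partial fractions: 1/((s+2)(s+3)) = 1/(s+2)-1/(s+3)
So Y = 1/(s+2)+3/(s+3)
Inverse Laplace transform (L^(-1){1/(s+2)} = e^(-2t), L^(-1){1/(s+3)} = e^(-3t)):

Answer: y(t) = 1·e^(-2t)+3·e^(-3t)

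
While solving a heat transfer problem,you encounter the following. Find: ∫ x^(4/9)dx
Power rule: ∫ x^(4/9) dx = x^(13/9)/(13/9)+C

Answer: (9/13)·x^(13/9)+C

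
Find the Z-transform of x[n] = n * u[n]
Standard pair: Z{n*u[n]} = z/(z-1)^2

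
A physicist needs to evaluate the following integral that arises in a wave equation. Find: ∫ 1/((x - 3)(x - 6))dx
Partial fractions: 1/((x-3)(x-6)) = A/(x-3)+B/(x-6)
A = -1/3, B = 1/3
∫ [-1/3· 1/(x-3)+1/3· 1/(x-6)] dx
= (1/3)[ln|x-6| - ln|x-3|]+C

Answer: (1/3)·ln|(x-6)/(x-3)|+C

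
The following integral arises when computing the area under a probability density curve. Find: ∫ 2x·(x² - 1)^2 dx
Let u=x² - 1, du=2x dx
∫ u^2 du=u^3/3 + C

Answer: (x² - 1)^3/3 + C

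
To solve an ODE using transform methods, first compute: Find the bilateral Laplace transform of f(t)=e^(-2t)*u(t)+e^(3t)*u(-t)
For e^(-2t)*u(t): L = 1/(s + 2), Re(s) > -2
For e^(3t)*u(-t): L = -1/(s-3), Re(s) < 3
Combined: F(s) = 1/(s + 2) - 1/(s-3), -2 < Re(s) < 3

Answer: 1/(s + 2) - 1/(s-3), ROC: -2 < Re(s) < 3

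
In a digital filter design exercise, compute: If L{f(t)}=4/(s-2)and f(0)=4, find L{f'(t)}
L{f'(t)} = s·F(s) - f(0) = 4s/(s-2)-4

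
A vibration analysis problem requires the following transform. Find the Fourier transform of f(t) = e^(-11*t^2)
The Fourier transform of a Gaussian e^(-a * t^2) is sqrt(pi/a) * e^(-omega^2/(4a)).
With a=11: F(omega)=sqrt(pi/11) * e^(-omega^2/44)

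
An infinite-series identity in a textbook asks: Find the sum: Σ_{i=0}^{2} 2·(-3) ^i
Geometric series: S = a(1 - r^n)/(1 - r)
a = 2, r = -3, n = 3
S = 2(1 + 27)/4 = 14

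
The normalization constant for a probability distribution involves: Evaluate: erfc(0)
erfc(x) = 1 - erf(x); erfc(0) = 1 - erf(0) = 1-0 = 1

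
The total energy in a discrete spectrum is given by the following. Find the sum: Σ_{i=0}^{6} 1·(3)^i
Geometric series: S=a(1 - r^n)/(1 - r)
a=1, r=3, n=7
S=1(1-2187)/-2=1093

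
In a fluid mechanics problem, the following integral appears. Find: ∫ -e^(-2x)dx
Since d/dx[e^(-2x)] = -2e^(-2x), we get 1/2 e^(-2x) + C

Answer: (1/2)e^(-2x) + C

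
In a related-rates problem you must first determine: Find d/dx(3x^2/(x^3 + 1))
Quotient rule: (f/g)'=(f'g - fg')/g²
f=3x^2, f'=6x
g=x^3 + 1, g'=3x^2

Answer: (6x·(x^3 + 1) - 9x^4)/(x^3 + 1)²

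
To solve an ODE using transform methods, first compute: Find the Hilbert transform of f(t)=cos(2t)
The Hilbert transform shifts each frequency component by -pi/2.
H{cos(wt)} = sin(wt)
With w = 2: H{cos(2t)} = sin(2t)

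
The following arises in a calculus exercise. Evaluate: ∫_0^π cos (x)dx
Antiderivative: sin(x)
Evaluate at bounds: [sin(1·π)/1] - [sin(1·0)/1]
=((0) - (0))/1=0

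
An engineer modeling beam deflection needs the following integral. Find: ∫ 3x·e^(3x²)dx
Let u = 3x², du = 6x dx
∫ (1/2)e^u du = e^u/2+C

Answer: e^(3x²)/2+C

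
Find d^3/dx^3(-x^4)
Apply power rule 3 times:
d^1: -4x^3
d^2: -12x^2
d^3: -24x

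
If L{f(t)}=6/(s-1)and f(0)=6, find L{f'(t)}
L{f'(t)}=s·F(s) - f(0)=6s/(s-1)-6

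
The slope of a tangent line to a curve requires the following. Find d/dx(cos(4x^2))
Chain rule: d/dx[cos(u)] = -sin(u)·u' where u = 4x^2
u' = 8x

Answer: -8x·sin(4x^2)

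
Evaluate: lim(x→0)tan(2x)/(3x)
tan(u) ≈ u for small u:
tan(2x)/(3x) ≈ 2x/(3x)=2/3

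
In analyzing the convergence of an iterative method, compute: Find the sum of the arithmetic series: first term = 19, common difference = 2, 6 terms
Last term: a_n = 19 + (6 - 1)·2 = 29
Sum = n(a_1 + a_n)/2 = 6(19 + 29)/2 = 144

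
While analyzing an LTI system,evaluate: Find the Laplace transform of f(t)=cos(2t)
L{cos(wt)} = s/(s²+w²)
L{cos(2t)} = s/(s²+4)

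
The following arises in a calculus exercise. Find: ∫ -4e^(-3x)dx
Since d/dx[e^(-3x)] = -3e^(-3x), we get 4/3 e^(-3x) + C

Answer: (4/3)e^(-3x) + C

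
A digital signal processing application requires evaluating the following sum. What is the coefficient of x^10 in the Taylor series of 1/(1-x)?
1/(1-x) = Σ x^n for |x|<1
All coefficients are 1

Answer: 1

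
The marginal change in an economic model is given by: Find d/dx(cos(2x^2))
Chain rule: d/dx[cos(u)] = -sin(u)·u' where u = 2x^2
u' = 4x

Answer: -4x·sin(2x^2)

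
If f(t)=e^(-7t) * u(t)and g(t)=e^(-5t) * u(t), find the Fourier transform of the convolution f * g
By the convolution theorem: F{f*g} = F(omega)*G(omega)
F(omega) = 1/(7 + j*omega), G(omega) = 1/(5 + j*omega)
F{f*g} = 1/((7 + j*omega)(5 + j*omega))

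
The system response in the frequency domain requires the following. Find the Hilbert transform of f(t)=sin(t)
The Hilbert transform shifts each frequency component by -pi/2.
H{sin(wt)}=-cos(wt)
With w=1: H{sin(t)}=-cos(t)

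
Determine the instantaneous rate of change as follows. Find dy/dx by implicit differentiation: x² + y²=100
Differentiate both sides: 2x+2y·(dy/dx)=0
Solve: dy/dx=-2x/(2y)=-x/y

Answer: dy/dx=-x/y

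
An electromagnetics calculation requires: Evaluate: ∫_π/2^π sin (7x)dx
Antiderivative: -cos(7x)/7
Evaluate at bounds: [-cos(7·π)/7] - [-cos(7·π/2)/7]
= (-(-1)+(0))/7 = 1/7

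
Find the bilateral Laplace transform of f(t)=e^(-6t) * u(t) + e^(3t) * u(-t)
For e^(-6t) * u(t): L=1/(s+6), Re(s) > -6
For e^(3t) * u(-t): L=-1/(s-3), Re(s) < 3
Combined: F(s)=1/(s+6)-1/(s-3), -6 < Re(s) < 3

Answer: 1/(s+6)-1/(s-3), ROC: -6 < Re(s) < 3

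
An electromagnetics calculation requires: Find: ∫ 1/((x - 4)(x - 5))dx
Partial fractions: 1/((x-4)(x-5))=A/(x-4)+B/(x-5)
A=-1, B=1
∫ [-1· 1/(x-4)+1· 1/(x-5)] dx
=(1)[ln|x-5| - ln|x-4|]+C

Answer: ln|(x-5)/(x-4)|+C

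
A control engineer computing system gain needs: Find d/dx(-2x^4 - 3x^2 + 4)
Power rule: d/dx(ax^n)=n·a·x^(n-1)
Term by term: -8·x^3-6·x

Answer: -8x^3-6x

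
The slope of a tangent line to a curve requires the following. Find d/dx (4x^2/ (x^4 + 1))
Quotient rule: (f/g)'=(f'g - fg')/g²
f=4x^2, f'=8x
g=x^4 + 1, g'=4x^3

Answer: (8x·(x^4 + 1) - 16x^5)/(x^4 + 1)²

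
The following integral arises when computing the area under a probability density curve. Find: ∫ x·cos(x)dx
By parts: u=x, dv=cos(x) dx
du=dx, v=sin(x)
=x·sin(x) + cos(x) + C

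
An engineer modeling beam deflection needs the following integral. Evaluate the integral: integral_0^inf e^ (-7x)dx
integral_0^inf e^(-7x) dx = [-1/7 * e^(-7x)]_0^inf
= 0 - (-1/7) = 1/7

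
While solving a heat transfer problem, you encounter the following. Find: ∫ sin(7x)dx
Using substitution u = 7x: ∫ sin(u) du/7 = -cos(u)/7+C

Answer: (-1/7)cos(7x)+C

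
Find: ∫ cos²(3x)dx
Using identity cos²(u) = (1 + cos(2u))/2:
∫ (1 + cos(6x))/2 dx = x/2 + sin(6x)/12 + C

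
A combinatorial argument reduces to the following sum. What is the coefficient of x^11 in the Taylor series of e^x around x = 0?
Taylor series of e^x=Σ x^n/n!
Coefficient of x^11=1/11!=1/39916800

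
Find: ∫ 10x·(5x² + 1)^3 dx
Let u = 5x² + 1, du = 10x dx
∫ u^3 du = u^4/4 + C

Answer: (5x² + 1)^4/4 + C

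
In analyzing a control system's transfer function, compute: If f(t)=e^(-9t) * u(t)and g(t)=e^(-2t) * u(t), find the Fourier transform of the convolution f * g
By the convolution theorem: F{f*g} = F(omega)*G(omega)
F(omega) = 1/(9 + j*omega), G(omega) = 1/(2 + j*omega)
F{f*g} = 1/((9 + j*omega)(2 + j*omega))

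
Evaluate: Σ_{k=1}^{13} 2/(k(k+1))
Partial fractions: 2/(k(k+1)) = 2/k - 2/(k+1)
Telescoping sum: 2(1-1/14) = 2·13/14

Answer: 13/7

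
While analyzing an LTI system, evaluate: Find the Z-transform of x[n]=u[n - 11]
Using the time-shift property: Z{u[n-11]}=z^(-11) * z/(z-1)
=z^(-10)/(z-1)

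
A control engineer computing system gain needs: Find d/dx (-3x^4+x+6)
Power rule: d/dx(ax^n)=n·a·x^(n-1)
Term by term: -12·x^3 + 1

Answer: -12x^3 + 1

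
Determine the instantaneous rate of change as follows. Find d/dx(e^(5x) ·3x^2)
Product rule: (fg)'=f'g+fg'
f=e^(5x), f'=5·e^(5x)
g=3x^2, g'=6x

Answer: 15·e^(5x)·x^2+6·e^(5x)·x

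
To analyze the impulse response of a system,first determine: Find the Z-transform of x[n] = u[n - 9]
Using the time-shift property: Z{u[n-9]} = z^(-9) * z/(z-1)
= z^(-8)/(z-1)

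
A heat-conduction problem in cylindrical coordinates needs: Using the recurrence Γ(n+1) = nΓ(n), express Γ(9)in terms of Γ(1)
Γ(9)=8Γ(8)=8·7Γ(7)=...=8!·Γ(1)=40320·Γ(1)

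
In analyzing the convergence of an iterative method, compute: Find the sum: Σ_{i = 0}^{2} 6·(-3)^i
Geometric series: S=a(1 - r^n)/(1 - r)
a=6, r=-3, n=3
S=6(1 + 27)/4=42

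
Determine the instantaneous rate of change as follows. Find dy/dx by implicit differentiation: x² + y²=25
Differentiate both sides: 2x+2y·(dy/dx)=0
Solve: dy/dx=-2x/(2y)=-x/y

Answer: dy/dx=-x/y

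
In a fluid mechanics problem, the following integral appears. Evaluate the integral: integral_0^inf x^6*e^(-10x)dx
This is a Gamma integral. Substitute u = 10x (du = 10 dx):
integral_0^inf x^6 * e^(-10x) dx = (1/10^7) integral_0^inf u^6 * e^(-u) du
= Gamma(7)/10^7 = 6!/10^7 = 720/10000000

Answer: 9/125000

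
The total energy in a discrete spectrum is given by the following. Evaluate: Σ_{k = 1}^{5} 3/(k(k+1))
Partial fractions: 3/(k(k+1))=3/k - 3/(k+1)
Telescoping sum: 3(1-1/6)=3·5/6

Answer: 5/2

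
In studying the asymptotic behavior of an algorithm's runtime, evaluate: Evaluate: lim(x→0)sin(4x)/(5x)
L'Hôpital (0/0): lim 4cos(4x)/5 = 4/5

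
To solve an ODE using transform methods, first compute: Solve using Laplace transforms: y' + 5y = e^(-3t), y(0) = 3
Take L: sY - 3+5Y = 1/(s+3)
Y(s+5) = 1/(s+3)+3
Y = 1/((s+3)(s+5))+3/(s+5)
Partial fractions: 1/((s+3)(s+5)) = (1/2)/(s+3) - (1/2)/(s+5)
So Y = (1/2)/(s+3)+(5/2)/(s+5)
Inverse Laplace transform (L^(-1){1/(s+3)} = e^(-3t), L^(-1){1/(s+5)} = e^(-5t)):

Answer: y(t) = (1/2)·e^(-3t)+(5/2)·e^(-5t)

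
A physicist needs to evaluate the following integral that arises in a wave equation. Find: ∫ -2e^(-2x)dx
Since d/dx[e^(-2x)]=-2e^(-2x), we get 1 e^(-2x)+C

Answer: e^(-2x)+C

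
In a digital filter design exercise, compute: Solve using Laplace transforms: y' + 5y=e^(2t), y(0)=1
Take L: sY - 1 + 5Y = 1/(s-2)
Y(s + 5) = 1/(s-2) + 1
Y = 1/((s-2)(s + 5)) + 1/(s + 5)
Partial fractions: 1/((s-2)(s + 5)) = (1/7)/(s-2) - (1/7)/(s + 5)
So Y = (1/7)/(s-2) + (6/7)/(s + 5)
Inverse Laplace transform (L^(-1){1/(s-2)} = e^(2t), L^(-1){1/(s + 5)} = e^(-5t)):

Answer: y(t) = (1/7)·e^(2t) + (6/7)·e^(-5t)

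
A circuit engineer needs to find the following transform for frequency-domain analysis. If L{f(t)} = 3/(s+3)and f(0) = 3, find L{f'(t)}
L{f'(t)} = s·F(s) - f(0) = 3s/(s+3)-3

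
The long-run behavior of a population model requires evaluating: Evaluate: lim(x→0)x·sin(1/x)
Squeeze theorem: -|x| ≤ x·sin(1/x) ≤ |x|
Since x → 0 as x → 0, by squeeze theorem the limit is 0

Answer: 0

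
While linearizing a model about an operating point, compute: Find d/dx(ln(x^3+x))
Chain rule: d/dx[ln(u)]=u'/u where u=x^3+x
u'=3x^2+1

Answer: (3x^2+1)/(x^3+x)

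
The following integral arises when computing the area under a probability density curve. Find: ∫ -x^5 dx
Using power rule: ∫ -x^5 dx=-1/6 x^6 + C=(-1/6)x^6 + C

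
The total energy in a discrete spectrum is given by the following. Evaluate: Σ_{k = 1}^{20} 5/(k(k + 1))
Partial fractions: 5/(k(k+1)) = 5/k - 5/(k+1)
Telescoping sum: 5(1-1/21) = 5·20/21

Answer: 100/21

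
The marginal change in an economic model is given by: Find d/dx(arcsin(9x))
d/dx[arcsin(u)]=u'/√(1-u²), u=9x, u'=9

Answer: 9/√(1 - 81x²)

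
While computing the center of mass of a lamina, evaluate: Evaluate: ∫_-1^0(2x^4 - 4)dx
Step 1: Find antiderivative F(x)=(2/5)x^5 - 4x
Step 2: F(0) - F(-1)=0 - (18/5)=-18/5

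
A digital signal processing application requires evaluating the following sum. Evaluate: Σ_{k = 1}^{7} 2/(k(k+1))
Partial fractions: 2/(k(k+1))=2/k - 2/(k+1)
Telescoping sum: 2(1-1/8)=2·7/8

Answer: 7/4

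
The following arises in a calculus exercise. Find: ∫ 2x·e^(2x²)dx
Let u = 2x², du = 4x dx
∫ (1/2)e^u du = e^u/2 + C

Answer: e^(2x²)/2 + C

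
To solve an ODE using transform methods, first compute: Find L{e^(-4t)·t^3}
First shifting: L{e^(at)f(t)}=F(s-a)
L{t^3}=6/s^4
Shift s → s+4: 6/(s+4)^4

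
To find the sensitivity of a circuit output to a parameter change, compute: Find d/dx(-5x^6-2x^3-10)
Power rule: d/dx(ax^n) = n·a·x^(n-1)
Term by term: -30·x^5-6·x^2

Answer: -30x^5-6x^2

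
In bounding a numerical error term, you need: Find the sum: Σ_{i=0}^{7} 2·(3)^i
Geometric series: S = a(1 - r^n)/(1 - r)
a = 2, r = 3, n = 8
S = 2(1 - 6561)/-2 = 6560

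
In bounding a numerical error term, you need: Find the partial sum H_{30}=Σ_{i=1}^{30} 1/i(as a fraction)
H_30=1 + 1/2 + 1/3 + ... + 1/30
=9304682830147/2329089562800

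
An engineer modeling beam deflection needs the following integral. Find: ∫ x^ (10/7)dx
Power rule: ∫ x^(10/7) dx = x^(17/7)/(17/7)+C

Answer: (7/17)·x^(17/7)+C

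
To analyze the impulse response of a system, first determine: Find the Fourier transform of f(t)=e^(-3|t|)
Using the standard pair: F{e^(-a|t|)} = 2a/(a^2+omega^2)
With a = 3: F(omega) = 6/(9+omega^2)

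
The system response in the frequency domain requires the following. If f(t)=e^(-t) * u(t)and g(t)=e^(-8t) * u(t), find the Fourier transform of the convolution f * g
By the convolution theorem: F{f*g} = F(omega)*G(omega)
F(omega) = 1/(1+j*omega), G(omega) = 1/(8+j*omega)
F{f*g} = 1/((1+j*omega)(8+j*omega))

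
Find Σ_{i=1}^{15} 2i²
= 2·n(n + 1)(2n + 1)/6 = 2·15·16·31/6 = 2480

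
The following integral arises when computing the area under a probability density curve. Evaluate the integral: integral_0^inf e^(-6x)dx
integral_0^inf e^(-6x) dx = [-1/6*e^(-6x)]_0^inf
= 0 - (-1/6) = 1/6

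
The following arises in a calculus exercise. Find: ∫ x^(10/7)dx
Power rule: ∫ x^(10/7) dx=x^(17/7)/(17/7) + C

Answer: (7/17)·x^(17/7) + C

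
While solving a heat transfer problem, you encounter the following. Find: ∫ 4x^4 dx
Using power rule: ∫ 4x^4 dx = 4/5 x^5+C = (4/5)x^5+C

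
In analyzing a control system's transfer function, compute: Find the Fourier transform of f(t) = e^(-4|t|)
Using the standard pair: F{e^(-a|t|)}=2a/(a^2 + omega^2)
With a=4: F(omega)=8/(16 + omega^2)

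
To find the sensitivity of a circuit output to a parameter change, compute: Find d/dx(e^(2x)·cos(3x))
Product rule: (fg)'=f'g + fg'
f=e^(2x), f'=2·e^(2x)
g=cos(3x), g'=-3·sin(3x)

Answer: 2·e^(2x)·cos(3x) - 3·e^(2x)·sin(3x)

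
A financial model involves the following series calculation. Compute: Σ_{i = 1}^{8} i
Using formula: Σ i^1 = n(n + 1)/2 = 8·9/2 = 36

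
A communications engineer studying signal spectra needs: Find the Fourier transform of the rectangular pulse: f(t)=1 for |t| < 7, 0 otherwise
F(omega)=integral from -7 to 7 of e^(-j * omega * t) dt
=2 * sin(7 * omega)/omega=14 * sinc(7 * omega/pi)

Answer: 2 * sin(7 * omega)/omega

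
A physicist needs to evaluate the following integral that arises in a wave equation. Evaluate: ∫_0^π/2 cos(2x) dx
Antiderivative: sin(2x)/2
Evaluate at bounds: [sin(2·π/2)/2] - [sin(2·0)/2]
=((0) - (0))/2=0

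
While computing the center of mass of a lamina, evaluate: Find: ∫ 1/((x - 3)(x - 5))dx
Partial fractions: 1/((x-3)(x-5))=A/(x-3)+B/(x-5)
A=-1/2, B=1/2
∫ [-1/2· 1/(x-3)+1/2· 1/(x-5)] dx
=(1/2)[ln|x-5| - ln|x-3|]+C

Answer: (1/2)·ln|(x-5)/(x-3)|+C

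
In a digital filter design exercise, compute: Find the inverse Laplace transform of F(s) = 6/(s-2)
L^(-1){6/(s-a)}=c·e^(at)
Here a=2, c=6

Answer: 6e^(2t)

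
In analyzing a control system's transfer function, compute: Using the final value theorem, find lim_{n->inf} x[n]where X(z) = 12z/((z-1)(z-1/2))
Final value theorem: lim x[n] = lim_{z->1} (z-1)*X(z)
(z-1)*X(z) = 12z/(z-1/2)
As z->1: 12/(1 - 1/2) = 12/(1/2) = 24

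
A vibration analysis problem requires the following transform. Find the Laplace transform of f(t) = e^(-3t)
L{e^(at)}=1/(s-a)
L{e^(-3t)}=1/(s + 3)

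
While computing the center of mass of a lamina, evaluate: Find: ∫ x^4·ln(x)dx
By parts: u=ln(x), dv=x^4 dx
du=1/x dx, v=x^5/5
=x^5·ln(x)/5 - ∫ x^4/5 dx
=x^5·ln(x)/5 - x^5/25+C

Answer: x^5(ln(x)/5-1/25)+C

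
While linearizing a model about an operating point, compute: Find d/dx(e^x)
Chain rule: d/dx[e^u]=e^u · u' where u=x
u'=1

Answer: 1·e^x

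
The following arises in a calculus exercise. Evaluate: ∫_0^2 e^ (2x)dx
Antiderivative: (1/2)e^(2x)
Evaluate: (1/2)(e^4 - 1)

Answer: (e^4 - 1)/2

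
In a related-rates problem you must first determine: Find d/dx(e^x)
Chain rule: d/dx[e^u]=e^u · u' where u=x
u'=1

Answer: 1·e^x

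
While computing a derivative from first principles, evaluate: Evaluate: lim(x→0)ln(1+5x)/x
L'Hôpital (0/0): lim 5/(1+5x) / 1=5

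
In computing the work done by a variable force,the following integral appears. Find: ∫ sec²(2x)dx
Since d/dx[tan(2x)] = 2sec²(2x), integral = tan(2x)/2 + C

Answer: (1/2)tan(2x) + C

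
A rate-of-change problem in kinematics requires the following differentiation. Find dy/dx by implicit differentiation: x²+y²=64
Differentiate both sides: 2x + 2y·(dy/dx)=0
Solve: dy/dx=-2x/(2y)=-x/y

Answer: dy/dx=-x/y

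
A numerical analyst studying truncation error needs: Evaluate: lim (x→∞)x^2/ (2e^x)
Apply L'Hôpital 2 times (∞/∞ each time):
Eventually get 2!/(2e^x) → 0

Answer: 0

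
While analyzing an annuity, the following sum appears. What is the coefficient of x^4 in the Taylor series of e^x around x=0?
Taylor series of e^x=Σ x^n/n!
Coefficient of x^4=1/4!=1/24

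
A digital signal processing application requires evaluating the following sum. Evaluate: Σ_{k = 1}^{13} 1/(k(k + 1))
Partial fractions: 1/(k(k+1)) = 1/k - 1/(k+1)
Telescoping sum: 1(1-1/14) = 1·13/14

Answer: 13/14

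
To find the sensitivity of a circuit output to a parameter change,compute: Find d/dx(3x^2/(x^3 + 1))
Quotient rule: (f/g)'=(f'g - fg')/g²
f=3x^2, f'=6x
g=x^3+1, g'=3x^2

Answer: (6x·(x^3+1)-9x^4)/(x^3+1)²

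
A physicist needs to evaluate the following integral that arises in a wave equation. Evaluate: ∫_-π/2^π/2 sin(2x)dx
Antiderivative: -cos(2x)/2
Evaluate at bounds: [-cos(2·π/2)/2] - [-cos(2·-π/2)/2]
= (-(-1)+(-1))/2 = 0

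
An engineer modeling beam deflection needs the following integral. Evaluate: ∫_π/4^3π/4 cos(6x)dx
Antiderivative: sin(6x)/6
Evaluate at bounds: [sin(6·3π/4)/6] - [sin(6·π/4)/6]
= ((1) - (-1))/6 = 1/3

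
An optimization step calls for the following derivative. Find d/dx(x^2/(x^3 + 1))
Quotient rule: (f/g)'=(f'g - fg')/g²
f=x^2, f'=2x
g=x^3+1, g'=3x^2

Answer: (2x·(x^3+1)-3x^4)/(x^3+1)²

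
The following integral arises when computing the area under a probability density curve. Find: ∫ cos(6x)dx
Using substitution u = 6x: ∫ cos(u) du/6 = sin(u)/6+C

Answer: (1/6)sin(6x)+C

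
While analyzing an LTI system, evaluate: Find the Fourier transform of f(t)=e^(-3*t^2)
The Fourier transform of a Gaussian e^(-a * t^2) is sqrt(pi/a) * e^(-omega^2/(4a)).
With a=3: F(omega)=sqrt(pi/3) * e^(-omega^2/12)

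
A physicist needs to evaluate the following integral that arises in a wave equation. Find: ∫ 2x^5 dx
Using power rule: ∫ 2x^5 dx = 2/6 x^6 + C = (1/3)x^6 + C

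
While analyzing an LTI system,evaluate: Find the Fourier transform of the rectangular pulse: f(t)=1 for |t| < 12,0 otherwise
F(omega)=integral from -12 to 12 of e^(-j*omega*t) dt
=2*sin(12*omega)/omega=24*sinc(12*omega/pi)

Answer: 2*sin(12*omega)/omega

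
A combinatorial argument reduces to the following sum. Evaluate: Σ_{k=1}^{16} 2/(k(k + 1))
Partial fractions: 2/(k(k + 1)) = 2/k - 2/(k + 1)
Telescoping sum: 2(1 - 1/17) = 2·16/17

Answer: 32/17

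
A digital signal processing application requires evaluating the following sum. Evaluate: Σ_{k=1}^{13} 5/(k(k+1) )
Partial fractions: 5/(k(k + 1)) = 5/k - 5/(k + 1)
Telescoping sum: 5(1 - 1/14) = 5·13/14

Answer: 65/14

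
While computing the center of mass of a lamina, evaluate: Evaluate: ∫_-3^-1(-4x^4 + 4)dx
Step 1: Find antiderivative F(x) = (-4/5)x^5 + 4x
Step 2: F(-1) - F(-3) = -16/5 - (912/5) = -928/5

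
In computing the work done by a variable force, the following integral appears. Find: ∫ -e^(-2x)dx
Since d/dx[e^(-2x)]=-2e^(-2x), we get 1/2 e^(-2x)+C

Answer: (1/2)e^(-2x)+C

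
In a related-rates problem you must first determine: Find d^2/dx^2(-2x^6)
Apply power rule 2 times:
d^1: -12x^5
d^2: -60x^4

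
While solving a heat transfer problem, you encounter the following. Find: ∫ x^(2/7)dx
Power rule: ∫ x^(2/7) dx=x^(9/7)/(9/7)+C

Answer: (7/9)·x^(9/7)+C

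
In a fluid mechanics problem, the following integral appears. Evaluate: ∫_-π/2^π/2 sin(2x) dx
Antiderivative: -cos(2x)/2
Evaluate at bounds: [-cos(2·π/2)/2] - [-cos(2·-π/2)/2]
=(-(-1)+(-1))/2=0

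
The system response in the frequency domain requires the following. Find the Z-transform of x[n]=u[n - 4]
Using the time-shift property: Z{u[n-4]}=z^(-4) * z/(z-1)
=z^(-3)/(z-1)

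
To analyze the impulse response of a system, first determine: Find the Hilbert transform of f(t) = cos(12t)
The Hilbert transform shifts each frequency component by -pi/2.
H{cos(wt)} = sin(wt)
With w = 12: H{cos(12t)} = sin(12t)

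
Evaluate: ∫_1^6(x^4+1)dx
Step 1: Find antiderivative F(x)=(1/5)x^5 + x
Step 2: F(6) - F(1)=7806/5 - (6/5)=1560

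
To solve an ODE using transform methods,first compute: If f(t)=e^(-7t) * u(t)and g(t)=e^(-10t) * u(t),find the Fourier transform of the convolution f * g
By the convolution theorem: F{f*g}=F(omega)*G(omega)
F(omega)=1/(7+j*omega), G(omega)=1/(10+j*omega)
F{f*g}=1/((7+j*omega)(10+j*omega))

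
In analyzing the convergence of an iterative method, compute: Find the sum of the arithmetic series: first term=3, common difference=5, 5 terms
Last term: a_n = 3+(5-1)·5 = 23
Sum = n(a_1+a_n)/2 = 5(3+23)/2 = 65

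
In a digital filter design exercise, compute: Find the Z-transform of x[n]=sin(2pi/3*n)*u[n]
Z{sin(w0*n)*u[n]} = z*sin(w0)/(z^2 - 2z*cos(w0) + 1)
With w0 = 2pi/3: X(z) = z*sin(2pi/3)/(z^2 - 2z*cos(2pi/3) + 1)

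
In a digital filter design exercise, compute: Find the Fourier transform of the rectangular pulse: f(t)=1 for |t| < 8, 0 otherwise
F(omega)=integral from -8 to 8 of e^(-j * omega * t) dt
=2 * sin(8 * omega)/omega=16 * sinc(8 * omega/pi)

Answer: 2 * sin(8 * omega)/omega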